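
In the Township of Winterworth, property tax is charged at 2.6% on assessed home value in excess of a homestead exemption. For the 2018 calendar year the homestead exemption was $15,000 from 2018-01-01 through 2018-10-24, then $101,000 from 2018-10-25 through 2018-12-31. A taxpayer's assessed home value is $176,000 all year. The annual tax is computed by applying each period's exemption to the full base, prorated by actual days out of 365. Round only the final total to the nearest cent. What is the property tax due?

$3,769.43

2018-01-01 to 2018-10-24: 297 days, exemption $15,000 → ($176,000 − $15,000) × 2.6% × 297/365 = $3,406.1425
2018-10-25 to 2018-12-31: 68 days, exemption $101,000 → ($176,000 − $101,000) × 2.6% × 68/365 = $363.2877
Total = $3,769.4301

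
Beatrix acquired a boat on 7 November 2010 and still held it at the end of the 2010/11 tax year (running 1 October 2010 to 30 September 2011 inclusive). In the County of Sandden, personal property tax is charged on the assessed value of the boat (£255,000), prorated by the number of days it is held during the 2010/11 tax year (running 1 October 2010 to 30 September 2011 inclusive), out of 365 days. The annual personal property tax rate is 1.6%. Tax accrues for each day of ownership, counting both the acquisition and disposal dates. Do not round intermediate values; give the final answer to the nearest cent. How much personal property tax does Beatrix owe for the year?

£3,666.41

Days held (7 November 2010 – 30 September 2011): 328 out of 365
Tax = £255,000 × 1.6% × 328/365 = £3,666.4110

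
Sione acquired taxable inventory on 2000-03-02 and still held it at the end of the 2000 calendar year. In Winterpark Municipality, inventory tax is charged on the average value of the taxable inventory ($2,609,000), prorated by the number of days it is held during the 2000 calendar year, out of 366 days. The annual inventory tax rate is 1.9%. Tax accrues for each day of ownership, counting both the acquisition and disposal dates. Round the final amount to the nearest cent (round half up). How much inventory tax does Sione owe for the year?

$41,309.17

Days held (2000-03-02 to 2000-12-31): 305 out of 366
Tax = $2,609,000 × 1.9% × 305/366 = $41,309.1667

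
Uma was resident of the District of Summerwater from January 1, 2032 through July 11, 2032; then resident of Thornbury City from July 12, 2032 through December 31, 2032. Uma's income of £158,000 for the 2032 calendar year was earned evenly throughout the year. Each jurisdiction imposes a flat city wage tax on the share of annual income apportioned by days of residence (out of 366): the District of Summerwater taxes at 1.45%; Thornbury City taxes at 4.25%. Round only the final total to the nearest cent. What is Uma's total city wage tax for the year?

The District of Summerwater, January 1 – July 11, 2032: 193 days → £158,000 × 1.45% × 193/366 = £1,208.0956
Thornbury City, July 12 – December 31, 2032: 173 days → £158,000 × 4.25% × 173/366 = £3,174.0301
Total = £4,382.1257

£4,382.13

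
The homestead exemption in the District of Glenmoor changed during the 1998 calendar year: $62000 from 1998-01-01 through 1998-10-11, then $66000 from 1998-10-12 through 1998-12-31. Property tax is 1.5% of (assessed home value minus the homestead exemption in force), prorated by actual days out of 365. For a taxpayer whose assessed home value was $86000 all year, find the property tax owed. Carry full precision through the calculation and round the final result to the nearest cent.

$346.68

1998-01-01 to 1998-10-11: 284 days, exemption $62000 → ($86000 − $62000) × 1.5% × 284/365 = $280.1096
1998-10-12 to 1998-12-31: 81 days, exemption $66000 → ($86000 − $66000) × 1.5% × 81/365 = $66.5753
Total = $346.6849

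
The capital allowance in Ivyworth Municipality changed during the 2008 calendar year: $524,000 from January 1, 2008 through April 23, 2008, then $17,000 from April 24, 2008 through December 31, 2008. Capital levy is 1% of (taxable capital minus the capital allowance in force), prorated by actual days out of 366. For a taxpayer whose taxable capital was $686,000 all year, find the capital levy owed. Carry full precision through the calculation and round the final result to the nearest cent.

January 1 – April 23, 2008: 114 days, exemption $524,000 → ($686,000 − $524,000) × 1% × 114/366 = $504.5902
April 24 – December 31, 2008: 252 days, exemption $17,000 → ($686,000 − $17,000) × 1% × 252/366 = $4,606.2295
Total = $5,110.8197

$5,110.82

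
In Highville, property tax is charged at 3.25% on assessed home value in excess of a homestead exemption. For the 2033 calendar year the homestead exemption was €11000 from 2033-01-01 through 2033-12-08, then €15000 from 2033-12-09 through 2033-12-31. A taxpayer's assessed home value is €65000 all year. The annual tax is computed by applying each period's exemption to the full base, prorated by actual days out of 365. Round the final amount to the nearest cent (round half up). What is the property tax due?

€1746.81

2033-01-01 to 2033-12-08: 342 days, exemption €11000 → (€65000 − €11000) × 3.25% × 342/365 = €1644.4110
2033-12-09 to 2033-12-31: 23 days, exemption €15000 → (€65000 − €15000) × 3.25% × 23/365 = €102.3973
Total = €1746.8082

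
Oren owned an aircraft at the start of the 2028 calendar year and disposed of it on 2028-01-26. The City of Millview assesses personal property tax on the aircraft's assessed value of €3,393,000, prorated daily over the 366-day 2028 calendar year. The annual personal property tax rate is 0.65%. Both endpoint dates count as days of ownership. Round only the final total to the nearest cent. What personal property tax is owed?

€1,566.71

Days held (2028-01-01 to 2028-01-26): 26 out of 366
Tax = €3,393,000 × 0.65% × 26/366 = €1,566.7131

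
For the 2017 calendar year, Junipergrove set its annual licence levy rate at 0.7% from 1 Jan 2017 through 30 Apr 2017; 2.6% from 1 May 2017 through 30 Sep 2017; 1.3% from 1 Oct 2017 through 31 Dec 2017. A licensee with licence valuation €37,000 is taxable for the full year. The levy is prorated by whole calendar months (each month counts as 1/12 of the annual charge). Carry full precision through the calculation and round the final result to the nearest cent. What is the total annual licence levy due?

€607.42

1 Jan – 30 Apr 2017: 4 months at 0.7% → €37,000 × 0.7% × 4/12 = €86.3333
1 May – 30 Sep 2017: 5 months at 2.6% → €37,000 × 2.6% × 5/12 = €400.8333
1 Oct – 31 Dec 2017: 3 months at 1.3% → €37,000 × 1.3% × 3/12 = €120.2500
Total = €607.4167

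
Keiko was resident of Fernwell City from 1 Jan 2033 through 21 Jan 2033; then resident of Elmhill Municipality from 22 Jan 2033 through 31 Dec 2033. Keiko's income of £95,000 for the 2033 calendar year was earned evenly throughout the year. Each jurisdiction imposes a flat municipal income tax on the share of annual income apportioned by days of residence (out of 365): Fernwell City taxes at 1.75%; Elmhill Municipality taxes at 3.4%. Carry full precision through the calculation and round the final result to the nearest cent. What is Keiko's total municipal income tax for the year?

£3,139.82

Fernwell City, 1 Jan – 21 Jan 2033: 21 days → £95,000 × 1.75% × 21/365 = £95.6507
Elmhill Municipality, 22 Jan – 31 Dec 2033: 344 days → £95,000 × 3.4% × 344/365 = £3,044.1644
Total = £3,139.8151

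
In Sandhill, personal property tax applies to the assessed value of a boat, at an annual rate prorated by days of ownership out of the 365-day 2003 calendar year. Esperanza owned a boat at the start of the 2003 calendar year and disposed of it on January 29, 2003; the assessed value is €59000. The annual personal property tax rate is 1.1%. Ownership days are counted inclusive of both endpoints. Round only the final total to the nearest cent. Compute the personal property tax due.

€51.56

Days held (January 1 – January 29, 2003): 29 out of 365
Tax = €59000 × 1.1% × 29/365 = €51.5644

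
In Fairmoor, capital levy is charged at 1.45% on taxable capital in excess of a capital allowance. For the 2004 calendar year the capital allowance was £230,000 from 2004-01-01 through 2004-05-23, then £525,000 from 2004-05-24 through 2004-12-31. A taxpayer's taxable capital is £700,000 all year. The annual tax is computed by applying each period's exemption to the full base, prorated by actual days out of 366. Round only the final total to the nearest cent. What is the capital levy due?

2004-01-01 to 2004-05-23: 144 days, exemption £230,000 → (£700,000 − £230,000) × 1.45% × 144/366 = £2,681.3115
2004-05-24 to 2004-12-31: 222 days, exemption £525,000 → (£700,000 − £525,000) × 1.45% × 222/366 = £1,539.1393
Total = £4,220.4508

£4,220.45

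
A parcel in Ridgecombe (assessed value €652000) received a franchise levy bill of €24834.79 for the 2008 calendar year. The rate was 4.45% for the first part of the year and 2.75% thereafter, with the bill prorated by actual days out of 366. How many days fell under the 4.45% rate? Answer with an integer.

Let d = days at the first rate; then 366 − d days at the second rate.
€652000 × [4.45%·d + 2.75%·(366−d)] / 366 = €24834.79
Solving gives d = 228, so the new rate took effect on August 16, 2008.

228 days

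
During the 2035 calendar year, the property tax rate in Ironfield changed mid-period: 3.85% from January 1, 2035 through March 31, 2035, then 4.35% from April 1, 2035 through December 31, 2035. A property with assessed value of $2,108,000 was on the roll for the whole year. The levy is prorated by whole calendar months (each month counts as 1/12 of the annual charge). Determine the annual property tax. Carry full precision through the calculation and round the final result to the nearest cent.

$89,063.00

January 1 – March 31, 2035: 3 months at 3.85% → $2,108,000 × 3.85% × 3/12 = $20,289.5000
April 1 – December 31, 2035: 9 months at 4.35% → $2,108,000 × 4.35% × 9/12 = $68,773.5000
Total = $89,063.0000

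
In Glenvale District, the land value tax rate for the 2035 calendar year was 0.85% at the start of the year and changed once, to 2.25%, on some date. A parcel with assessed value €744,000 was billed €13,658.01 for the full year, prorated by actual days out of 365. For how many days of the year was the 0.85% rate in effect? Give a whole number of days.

Let d = days at the first rate; then 365 − d days at the second rate.
€744,000 × [0.85%·d + 2.25%·(365−d)] / 365 = €13,658.01
Solving gives d = 108, so the new rate took effect on 19 April 2035.

108 days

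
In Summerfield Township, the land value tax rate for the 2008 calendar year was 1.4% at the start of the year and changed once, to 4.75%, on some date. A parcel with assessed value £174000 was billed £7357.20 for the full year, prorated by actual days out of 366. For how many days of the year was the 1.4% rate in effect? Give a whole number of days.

Let d = days at the first rate; then 366 − d days at the second rate.
£174000 × [1.4%·d + 4.75%·(366−d)] / 366 = £7357.20
Solving gives d = 57, so the new rate took effect on 27 February 2008.

57 days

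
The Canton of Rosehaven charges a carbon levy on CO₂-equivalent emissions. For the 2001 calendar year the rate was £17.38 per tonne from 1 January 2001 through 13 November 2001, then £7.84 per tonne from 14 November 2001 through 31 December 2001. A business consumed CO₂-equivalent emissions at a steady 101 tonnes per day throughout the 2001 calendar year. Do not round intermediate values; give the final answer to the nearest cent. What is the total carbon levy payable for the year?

£594,463.78

1 January – 13 November 2001: 317 days × 101 tonnes/day = 32,017 tonnes at £17.38/tonne → £556,455.46
14 November – 31 December 2001: 48 days × 101 tonnes/day = 4,848 tonnes at £7.84/tonne → £38,008.32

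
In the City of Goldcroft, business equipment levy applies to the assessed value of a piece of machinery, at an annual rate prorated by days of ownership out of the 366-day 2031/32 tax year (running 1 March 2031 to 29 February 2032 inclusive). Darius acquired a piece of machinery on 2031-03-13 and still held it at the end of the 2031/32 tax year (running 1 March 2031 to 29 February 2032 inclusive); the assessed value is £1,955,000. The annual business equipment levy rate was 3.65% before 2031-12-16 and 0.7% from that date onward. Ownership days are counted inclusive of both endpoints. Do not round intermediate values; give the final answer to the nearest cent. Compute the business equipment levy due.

2031-03-13 to 2031-12-15: 278 days at 3.65% → £1,955,000 × 3.65% × 278/366 = £54,200.5055
2031-12-16 to 2032-02-29: 76 days at 0.7% → £1,955,000 × 0.7% × 76/366 = £2,841.6940
Total = £57,042.1995

£57,042.20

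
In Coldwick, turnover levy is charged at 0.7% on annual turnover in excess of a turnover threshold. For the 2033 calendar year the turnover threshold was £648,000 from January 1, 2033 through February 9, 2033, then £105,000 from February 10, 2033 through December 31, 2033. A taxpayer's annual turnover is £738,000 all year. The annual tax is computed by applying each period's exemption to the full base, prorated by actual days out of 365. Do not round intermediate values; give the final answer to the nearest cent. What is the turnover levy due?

£4,014.45

January 1 – February 9, 2033: 40 days, exemption £648,000 → (£738,000 − £648,000) × 0.7% × 40/365 = £69.0411
February 10 – December 31, 2033: 325 days, exemption £105,000 → (£738,000 − £105,000) × 0.7% × 325/365 = £3,945.4110
Total = £4,014.4521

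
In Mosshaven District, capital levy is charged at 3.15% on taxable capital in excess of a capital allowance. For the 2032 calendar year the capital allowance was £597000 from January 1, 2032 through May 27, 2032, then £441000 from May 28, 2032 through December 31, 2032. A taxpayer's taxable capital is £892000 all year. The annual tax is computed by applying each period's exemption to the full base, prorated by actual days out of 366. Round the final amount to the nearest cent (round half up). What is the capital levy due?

January 1 – May 27, 2032: 148 days, exemption £597000 → (£892000 − £597000) × 3.15% × 148/366 = £3757.6230
May 28 – December 31, 2032: 218 days, exemption £441000 → (£892000 − £441000) × 3.15% × 218/366 = £8461.7951
Total = £12219.4180

£12219.42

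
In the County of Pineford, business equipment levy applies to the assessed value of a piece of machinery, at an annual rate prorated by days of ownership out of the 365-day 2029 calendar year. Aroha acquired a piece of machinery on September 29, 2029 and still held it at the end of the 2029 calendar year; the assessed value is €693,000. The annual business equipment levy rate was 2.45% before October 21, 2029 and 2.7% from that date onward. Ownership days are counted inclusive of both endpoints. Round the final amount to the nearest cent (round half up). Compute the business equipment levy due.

September 29 – October 20, 2029: 22 days at 2.45% → €693,000 × 2.45% × 22/365 = €1,023.3616
October 21 – December 31, 2029: 72 days at 2.7% → €693,000 × 2.7% × 72/365 = €3,690.9370
Total = €4,714.2986

€4,714.30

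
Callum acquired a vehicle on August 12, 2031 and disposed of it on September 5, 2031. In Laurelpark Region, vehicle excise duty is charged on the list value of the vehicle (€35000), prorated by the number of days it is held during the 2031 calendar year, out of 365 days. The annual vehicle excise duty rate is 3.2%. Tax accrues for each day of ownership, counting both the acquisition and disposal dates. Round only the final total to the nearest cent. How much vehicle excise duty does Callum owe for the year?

€76.71

Days held (August 12 – September 5, 2031): 25 out of 365
Tax = €35000 × 3.2% × 25/365 = €76.7123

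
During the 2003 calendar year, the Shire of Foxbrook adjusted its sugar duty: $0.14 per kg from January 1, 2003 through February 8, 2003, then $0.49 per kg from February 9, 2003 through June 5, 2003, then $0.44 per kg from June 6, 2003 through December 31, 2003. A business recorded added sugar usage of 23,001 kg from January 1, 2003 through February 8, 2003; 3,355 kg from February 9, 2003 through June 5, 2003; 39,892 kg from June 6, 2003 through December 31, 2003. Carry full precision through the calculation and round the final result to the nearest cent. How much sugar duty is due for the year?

January 1 – February 8, 2003: 23,001 kg at $0.14/kg → $3220.14
February 9 – June 5, 2003: 3,355 kg at $0.49/kg → $1643.95
June 6 – December 31, 2003: 39,892 kg at $0.44/kg → $17552.48

$22416.57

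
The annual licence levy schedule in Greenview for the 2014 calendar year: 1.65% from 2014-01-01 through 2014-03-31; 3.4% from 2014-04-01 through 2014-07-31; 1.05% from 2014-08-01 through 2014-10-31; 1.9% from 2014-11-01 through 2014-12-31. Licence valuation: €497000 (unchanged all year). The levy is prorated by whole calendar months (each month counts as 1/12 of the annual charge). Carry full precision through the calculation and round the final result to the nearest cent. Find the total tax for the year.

2014-01-01 to 2014-03-31: 3 months at 1.65% → €497000 × 1.65% × 3/12 = €2050.1250
2014-04-01 to 2014-07-31: 4 months at 3.4% → €497000 × 3.4% × 4/12 = €5632.6667
2014-08-01 to 2014-10-31: 3 months at 1.05% → €497000 × 1.05% × 3/12 = €1304.6250
2014-11-01 to 2014-12-31: 2 months at 1.9% → €497000 × 1.9% × 2/12 = €1573.8333
Total = €10561.2500

€10561.25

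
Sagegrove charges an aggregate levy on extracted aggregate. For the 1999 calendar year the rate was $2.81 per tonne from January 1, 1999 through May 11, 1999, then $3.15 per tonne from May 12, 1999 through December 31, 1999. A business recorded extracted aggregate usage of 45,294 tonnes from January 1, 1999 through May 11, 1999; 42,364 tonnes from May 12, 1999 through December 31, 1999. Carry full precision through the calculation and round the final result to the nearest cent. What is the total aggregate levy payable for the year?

January 1 – May 11, 1999: 45,294 tonnes at $2.81/tonne → $127276.14
May 12 – December 31, 1999: 42,364 tonnes at $3.15/tonne → $133446.60

$260722.74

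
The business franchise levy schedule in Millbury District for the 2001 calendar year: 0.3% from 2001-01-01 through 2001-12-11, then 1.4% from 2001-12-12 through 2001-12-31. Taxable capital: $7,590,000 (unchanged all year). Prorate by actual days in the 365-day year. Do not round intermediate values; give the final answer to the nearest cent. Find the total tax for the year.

$27,344.79

2001-01-01 to 2001-12-11: 345 days at 0.3% → $7,590,000 × 0.3% × 345/365 = $21,522.3288
2001-12-12 to 2001-12-31: 20 days at 1.4% → $7,590,000 × 1.4% × 20/365 = $5,822.4658
Total = $27,344.7945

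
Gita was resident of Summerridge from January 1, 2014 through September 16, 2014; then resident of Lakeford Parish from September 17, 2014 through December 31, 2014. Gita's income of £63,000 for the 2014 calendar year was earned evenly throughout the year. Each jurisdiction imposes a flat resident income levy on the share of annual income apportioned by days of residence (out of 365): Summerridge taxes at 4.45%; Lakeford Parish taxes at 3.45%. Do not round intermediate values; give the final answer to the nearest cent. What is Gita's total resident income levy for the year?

Summerridge, January 1 – September 16, 2014: 259 days → £63,000 × 4.45% × 259/365 = £1,989.3329
Lakeford Parish, September 17 – December 31, 2014: 106 days → £63,000 × 3.45% × 106/365 = £631.2082
Total = £2,620.5411

£2,620.54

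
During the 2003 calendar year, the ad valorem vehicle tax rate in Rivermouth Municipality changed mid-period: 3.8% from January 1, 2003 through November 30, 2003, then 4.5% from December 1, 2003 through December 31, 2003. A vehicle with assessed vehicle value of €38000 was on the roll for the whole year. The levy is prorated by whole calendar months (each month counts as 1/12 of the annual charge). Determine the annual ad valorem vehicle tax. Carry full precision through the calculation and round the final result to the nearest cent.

€1466.17

January 1 – November 30, 2003: 11 months at 3.8% → €38000 × 3.8% × 11/12 = €1323.6667
December 1 – December 31, 2003: 1 month at 4.5% → €38000 × 4.5% × 1/12 = €142.5000
Total = €1466.1667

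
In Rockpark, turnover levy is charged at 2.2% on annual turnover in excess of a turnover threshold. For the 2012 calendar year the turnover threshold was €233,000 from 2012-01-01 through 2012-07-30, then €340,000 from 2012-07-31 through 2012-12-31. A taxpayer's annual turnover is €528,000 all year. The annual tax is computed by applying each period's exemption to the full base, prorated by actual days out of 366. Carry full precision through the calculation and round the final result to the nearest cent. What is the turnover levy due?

2012-01-01 to 2012-07-30: 212 days, exemption €233,000 → (€528,000 − €233,000) × 2.2% × 212/366 = €3,759.2350
2012-07-31 to 2012-12-31: 154 days, exemption €340,000 → (€528,000 − €340,000) × 2.2% × 154/366 = €1,740.2842
Total = €5,499.5191

€5,499.52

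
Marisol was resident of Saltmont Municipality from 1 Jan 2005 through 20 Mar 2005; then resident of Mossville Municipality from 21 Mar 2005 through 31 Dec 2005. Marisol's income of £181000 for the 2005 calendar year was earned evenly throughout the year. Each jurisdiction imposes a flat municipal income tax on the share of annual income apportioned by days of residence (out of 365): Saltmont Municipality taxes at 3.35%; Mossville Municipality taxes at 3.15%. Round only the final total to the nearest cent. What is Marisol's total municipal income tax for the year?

£5779.85

Saltmont Municipality, 1 Jan – 20 Mar 2005: 79 days → £181000 × 3.35% × 79/365 = £1312.3740
Mossville Municipality, 21 Mar – 31 Dec 2005: 286 days → £181000 × 3.15% × 286/365 = £4467.4767
Total = £5779.8507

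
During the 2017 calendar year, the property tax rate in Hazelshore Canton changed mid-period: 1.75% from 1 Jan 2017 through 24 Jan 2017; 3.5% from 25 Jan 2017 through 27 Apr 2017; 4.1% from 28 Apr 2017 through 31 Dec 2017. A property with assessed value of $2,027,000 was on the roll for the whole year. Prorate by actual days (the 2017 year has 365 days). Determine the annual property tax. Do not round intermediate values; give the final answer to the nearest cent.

$76,876.06

1 Jan – 24 Jan 2017: 24 days at 1.75% → $2,027,000 × 1.75% × 24/365 = $2,332.4384
25 Jan – 27 Apr 2017: 93 days at 3.5% → $2,027,000 × 3.5% × 93/365 = $18,076.3973
28 Apr – 31 Dec 2017: 248 days at 4.1% → $2,027,000 × 4.1% × 248/365 = $56,467.2219
Total = $76,876.0575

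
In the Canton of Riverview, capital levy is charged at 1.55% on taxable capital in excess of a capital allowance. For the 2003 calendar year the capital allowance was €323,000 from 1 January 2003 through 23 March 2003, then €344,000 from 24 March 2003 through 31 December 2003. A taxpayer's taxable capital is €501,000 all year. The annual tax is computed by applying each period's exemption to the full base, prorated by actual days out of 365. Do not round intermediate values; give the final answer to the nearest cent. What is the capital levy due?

1 January – 23 March 2003: 82 days, exemption €323,000 → (€501,000 − €323,000) × 1.55% × 82/365 = €619.8301
24 March – 31 December 2003: 283 days, exemption €344,000 → (€501,000 − €344,000) × 1.55% × 283/365 = €1,886.7959
Total = €2,506.6260

€2,506.63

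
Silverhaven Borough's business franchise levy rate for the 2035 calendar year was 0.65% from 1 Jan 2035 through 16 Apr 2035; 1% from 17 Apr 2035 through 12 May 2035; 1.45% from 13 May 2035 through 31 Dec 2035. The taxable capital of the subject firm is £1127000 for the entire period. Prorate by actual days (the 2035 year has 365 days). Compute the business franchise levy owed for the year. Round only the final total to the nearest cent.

£13361.90

1 Jan – 16 Apr 2035: 106 days at 0.65% → £1127000 × 0.65% × 106/365 = £2127.4055
17 Apr – 12 May 2035: 26 days at 1% → £1127000 × 1% × 26/365 = £802.7945
13 May – 31 Dec 2035: 233 days at 1.45% → £1127000 × 1.45% × 233/365 = £10431.6973
Total = £13361.8973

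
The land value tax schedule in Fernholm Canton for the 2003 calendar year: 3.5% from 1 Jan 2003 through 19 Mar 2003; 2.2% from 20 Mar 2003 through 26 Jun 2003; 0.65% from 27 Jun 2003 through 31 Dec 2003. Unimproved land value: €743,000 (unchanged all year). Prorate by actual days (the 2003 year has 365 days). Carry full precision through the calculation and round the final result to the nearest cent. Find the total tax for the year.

1 Jan – 19 Mar 2003: 78 days at 3.5% → €743,000 × 3.5% × 78/365 = €5,557.2329
20 Mar – 26 Jun 2003: 99 days at 2.2% → €743,000 × 2.2% × 99/365 = €4,433.5726
27 Jun – 31 Dec 2003: 188 days at 0.65% → €743,000 × 0.65% × 188/365 = €2,487.5233
Total = €12,478.3288

€12,478.33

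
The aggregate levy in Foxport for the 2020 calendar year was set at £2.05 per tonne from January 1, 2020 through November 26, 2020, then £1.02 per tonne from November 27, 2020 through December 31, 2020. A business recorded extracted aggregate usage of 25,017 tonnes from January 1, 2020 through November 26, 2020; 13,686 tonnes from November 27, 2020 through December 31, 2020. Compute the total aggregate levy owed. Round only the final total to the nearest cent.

£65,244.57

January 1 – November 26, 2020: 25,017 tonnes at £2.05/tonne → £51,284.85
November 27 – December 31, 2020: 13,686 tonnes at £1.02/tonne → £13,959.72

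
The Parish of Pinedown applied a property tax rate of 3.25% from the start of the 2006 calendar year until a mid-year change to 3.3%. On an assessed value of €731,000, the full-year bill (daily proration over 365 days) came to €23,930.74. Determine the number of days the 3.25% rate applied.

Let d = days at the first rate; then 365 − d days at the second rate.
€731,000 × [3.25%·d + 3.3%·(365−d)] / 365 = €23,930.74
Solving gives d = 192, so the new rate took effect on 12 Jul 2006.

192 days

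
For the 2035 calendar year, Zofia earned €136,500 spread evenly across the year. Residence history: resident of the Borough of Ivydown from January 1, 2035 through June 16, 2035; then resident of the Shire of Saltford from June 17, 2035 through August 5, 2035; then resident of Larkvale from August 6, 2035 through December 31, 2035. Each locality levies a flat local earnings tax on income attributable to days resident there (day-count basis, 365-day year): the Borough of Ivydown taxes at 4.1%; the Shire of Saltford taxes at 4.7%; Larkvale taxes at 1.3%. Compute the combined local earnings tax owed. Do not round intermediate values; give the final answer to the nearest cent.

The Borough of Ivydown, January 1 – June 16, 2035: 167 days → €136,500 × 4.1% × 167/365 = €2,560.5904
The Shire of Saltford, June 17 – August 5, 2035: 50 days → €136,500 × 4.7% × 50/365 = €878.8356
Larkvale, August 6 – December 31, 2035: 148 days → €136,500 × 1.3% × 148/365 = €719.5233
Total = €4,158.9493

€4,158.95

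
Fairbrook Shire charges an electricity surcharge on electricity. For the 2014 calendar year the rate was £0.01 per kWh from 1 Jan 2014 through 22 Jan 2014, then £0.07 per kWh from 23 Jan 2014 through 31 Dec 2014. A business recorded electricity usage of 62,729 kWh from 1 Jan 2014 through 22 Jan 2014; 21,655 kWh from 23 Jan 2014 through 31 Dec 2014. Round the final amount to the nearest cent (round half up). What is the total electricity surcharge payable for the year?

£2,143.14

1 Jan – 22 Jan 2014: 62,729 kWh at £0.01/kWh → £627.29
23 Jan – 31 Dec 2014: 21,655 kWh at £0.07/kWh → £1,515.85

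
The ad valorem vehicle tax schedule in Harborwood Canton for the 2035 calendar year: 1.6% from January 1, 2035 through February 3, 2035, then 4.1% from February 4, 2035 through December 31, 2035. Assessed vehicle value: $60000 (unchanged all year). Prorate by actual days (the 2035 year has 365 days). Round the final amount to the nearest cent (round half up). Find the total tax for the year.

$2320.27

January 1 – February 3, 2035: 34 days at 1.6% → $60000 × 1.6% × 34/365 = $89.4247
February 4 – December 31, 2035: 331 days at 4.1% → $60000 × 4.1% × 331/365 = $2230.8493
Total = $2320.2740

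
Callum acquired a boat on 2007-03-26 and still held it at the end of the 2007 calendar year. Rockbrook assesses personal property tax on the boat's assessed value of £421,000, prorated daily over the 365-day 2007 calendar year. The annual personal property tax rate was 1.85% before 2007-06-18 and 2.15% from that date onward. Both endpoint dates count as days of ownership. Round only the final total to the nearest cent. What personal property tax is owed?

2007-03-26 to 2007-06-17: 84 days at 1.85% → £421,000 × 1.85% × 84/365 = £1,792.4219
2007-06-18 to 2007-12-31: 197 days at 2.15% → £421,000 × 2.15% × 197/365 = £4,885.3301
Total = £6,677.7521

£6,677.75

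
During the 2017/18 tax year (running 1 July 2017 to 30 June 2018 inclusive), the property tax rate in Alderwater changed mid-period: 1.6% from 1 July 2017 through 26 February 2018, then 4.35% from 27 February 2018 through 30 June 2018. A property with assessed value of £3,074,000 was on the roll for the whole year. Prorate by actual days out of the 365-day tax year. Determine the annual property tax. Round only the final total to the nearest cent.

£77,902.74

1 July 2017 – 26 February 2018: 241 days at 1.6% → £3,074,000 × 1.6% × 241/365 = £32,474.9151
27 February – 30 June 2018: 124 days at 4.35% → £3,074,000 × 4.35% × 124/365 = £45,427.8247
Total = £77,902.7397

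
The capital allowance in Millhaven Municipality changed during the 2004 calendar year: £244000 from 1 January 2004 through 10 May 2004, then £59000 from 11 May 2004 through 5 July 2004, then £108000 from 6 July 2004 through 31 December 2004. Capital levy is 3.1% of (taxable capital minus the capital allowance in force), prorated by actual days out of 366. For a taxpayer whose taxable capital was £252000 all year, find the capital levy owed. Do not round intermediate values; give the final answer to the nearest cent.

1 January – 10 May 2004: 131 days, exemption £244000 → (£252000 − £244000) × 3.1% × 131/366 = £88.7650
11 May – 5 July 2004: 56 days, exemption £59000 → (£252000 − £59000) × 3.1% × 56/366 = £915.4317
6 July – 31 December 2004: 179 days, exemption £108000 → (£252000 − £108000) × 3.1% × 179/366 = £2183.2131
Total = £3187.4098

£3187.41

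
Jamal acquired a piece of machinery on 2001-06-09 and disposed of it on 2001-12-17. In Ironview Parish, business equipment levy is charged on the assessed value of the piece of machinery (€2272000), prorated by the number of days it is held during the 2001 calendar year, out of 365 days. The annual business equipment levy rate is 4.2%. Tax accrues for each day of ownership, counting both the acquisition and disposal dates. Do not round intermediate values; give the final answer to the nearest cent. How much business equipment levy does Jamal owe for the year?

€50195.64

Days held (2001-06-09 to 2001-12-17): 192 out of 365
Tax = €2272000 × 4.2% × 192/365 = €50195.6384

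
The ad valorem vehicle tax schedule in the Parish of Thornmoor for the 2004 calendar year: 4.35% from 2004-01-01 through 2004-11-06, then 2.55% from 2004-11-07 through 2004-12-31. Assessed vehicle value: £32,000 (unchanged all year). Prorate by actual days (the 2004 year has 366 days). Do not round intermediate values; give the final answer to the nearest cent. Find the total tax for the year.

£1,305.44

2004-01-01 to 2004-11-06: 311 days at 4.35% → £32,000 × 4.35% × 311/366 = £1,182.8197
2004-11-07 to 2004-12-31: 55 days at 2.55% → £32,000 × 2.55% × 55/366 = £122.6230
Total = £1,305.4426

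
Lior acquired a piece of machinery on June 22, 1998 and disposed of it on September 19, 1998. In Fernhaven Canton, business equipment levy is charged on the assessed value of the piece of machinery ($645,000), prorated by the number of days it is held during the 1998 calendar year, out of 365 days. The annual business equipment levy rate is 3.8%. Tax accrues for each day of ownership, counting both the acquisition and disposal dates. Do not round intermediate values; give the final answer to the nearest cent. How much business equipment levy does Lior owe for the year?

$6,043.56

Days held (June 22 – September 19, 1998): 90 out of 365
Tax = $645,000 × 3.8% × 90/365 = $6,043.5616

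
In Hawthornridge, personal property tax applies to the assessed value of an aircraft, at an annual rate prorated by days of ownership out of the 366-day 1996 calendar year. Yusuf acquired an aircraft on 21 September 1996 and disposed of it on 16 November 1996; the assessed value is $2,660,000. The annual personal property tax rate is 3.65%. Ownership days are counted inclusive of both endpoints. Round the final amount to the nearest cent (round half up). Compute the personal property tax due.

$15,120.57

Days held (21 September – 16 November 1996): 57 out of 366
Tax = $2,660,000 × 3.65% × 57/366 = $15,120.5738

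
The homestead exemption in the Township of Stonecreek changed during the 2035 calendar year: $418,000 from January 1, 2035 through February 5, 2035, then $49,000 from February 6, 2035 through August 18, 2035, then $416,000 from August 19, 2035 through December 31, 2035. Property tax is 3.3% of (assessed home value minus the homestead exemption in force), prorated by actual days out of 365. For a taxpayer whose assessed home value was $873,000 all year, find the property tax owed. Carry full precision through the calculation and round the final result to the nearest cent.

$21,511.57

January 1 – February 5, 2035: 36 days, exemption $418,000 → ($873,000 − $418,000) × 3.3% × 36/365 = $1,480.9315
February 6 – August 18, 2035: 194 days, exemption $49,000 → ($873,000 − $49,000) × 3.3% × 194/365 = $14,452.7342
August 19 – December 31, 2035: 135 days, exemption $416,000 → ($873,000 − $416,000) × 3.3% × 135/365 = $5,577.9041
Total = $21,511.5699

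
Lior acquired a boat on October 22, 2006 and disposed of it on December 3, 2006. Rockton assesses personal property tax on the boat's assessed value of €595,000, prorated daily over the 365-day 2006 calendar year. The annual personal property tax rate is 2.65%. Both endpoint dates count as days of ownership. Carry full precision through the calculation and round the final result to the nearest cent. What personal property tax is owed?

Days held (October 22 – December 3, 2006): 43 out of 365
Tax = €595,000 × 2.65% × 43/365 = €1,857.5411

€1,857.54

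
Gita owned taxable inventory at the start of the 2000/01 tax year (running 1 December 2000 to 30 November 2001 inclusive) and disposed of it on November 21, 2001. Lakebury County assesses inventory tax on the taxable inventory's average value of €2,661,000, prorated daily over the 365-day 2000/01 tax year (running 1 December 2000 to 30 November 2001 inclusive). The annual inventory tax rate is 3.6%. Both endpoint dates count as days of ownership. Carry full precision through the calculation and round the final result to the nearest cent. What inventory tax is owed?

Days held (December 1, 2000 – November 21, 2001): 356 out of 365
Tax = €2,661,000 × 3.6% × 356/365 = €93,433.9068

€93,433.91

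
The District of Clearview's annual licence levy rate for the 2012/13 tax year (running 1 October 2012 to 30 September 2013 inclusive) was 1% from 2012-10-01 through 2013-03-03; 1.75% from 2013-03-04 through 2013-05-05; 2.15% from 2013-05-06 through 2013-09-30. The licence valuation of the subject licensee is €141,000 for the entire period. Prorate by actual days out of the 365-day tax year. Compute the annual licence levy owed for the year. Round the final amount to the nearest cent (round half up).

€2,250.01

2012-10-01 to 2013-03-03: 154 days at 1% → €141,000 × 1% × 154/365 = €594.9041
2013-03-04 to 2013-05-05: 63 days at 1.75% → €141,000 × 1.75% × 63/365 = €425.8973
2013-05-06 to 2013-09-30: 148 days at 2.15% → €141,000 × 2.15% × 148/365 = €1,229.2110
Total = €2,250.0123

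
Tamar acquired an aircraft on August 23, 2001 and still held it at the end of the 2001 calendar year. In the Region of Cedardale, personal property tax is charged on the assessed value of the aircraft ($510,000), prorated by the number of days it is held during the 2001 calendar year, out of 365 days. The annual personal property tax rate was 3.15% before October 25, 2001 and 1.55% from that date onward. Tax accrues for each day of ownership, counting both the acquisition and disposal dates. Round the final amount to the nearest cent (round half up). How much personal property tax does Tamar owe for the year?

August 23 – October 24, 2001: 63 days at 3.15% → $510,000 × 3.15% × 63/365 = $2,772.8630
October 25 – December 31, 2001: 68 days at 1.55% → $510,000 × 1.55% × 68/365 = $1,472.7123
Total = $4,245.5753

$4,245.58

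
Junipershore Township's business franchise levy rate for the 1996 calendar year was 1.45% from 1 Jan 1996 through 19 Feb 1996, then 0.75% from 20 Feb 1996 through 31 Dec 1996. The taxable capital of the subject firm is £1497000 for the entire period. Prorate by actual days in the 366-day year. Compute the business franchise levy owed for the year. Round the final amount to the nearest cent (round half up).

1 Jan – 19 Feb 1996: 50 days at 1.45% → £1497000 × 1.45% × 50/366 = £2965.3689
20 Feb – 31 Dec 1996: 316 days at 0.75% → £1497000 × 0.75% × 316/366 = £9693.6885
Total = £12659.0574

£12659.06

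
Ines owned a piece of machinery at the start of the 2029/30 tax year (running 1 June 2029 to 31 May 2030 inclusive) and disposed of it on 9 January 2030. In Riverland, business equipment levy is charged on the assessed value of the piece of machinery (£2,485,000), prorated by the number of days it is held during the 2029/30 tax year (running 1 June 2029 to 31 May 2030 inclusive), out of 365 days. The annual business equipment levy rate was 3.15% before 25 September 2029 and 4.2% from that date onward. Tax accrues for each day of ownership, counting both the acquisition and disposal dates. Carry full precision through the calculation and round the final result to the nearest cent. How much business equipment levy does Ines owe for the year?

£55,473.37

1 June – 24 September 2029: 116 days at 3.15% → £2,485,000 × 3.15% × 116/365 = £24,877.2329
25 September 2029 – 9 January 2030: 107 days at 4.2% → £2,485,000 × 4.2% × 107/365 = £30,596.1370
Total = £55,473.3699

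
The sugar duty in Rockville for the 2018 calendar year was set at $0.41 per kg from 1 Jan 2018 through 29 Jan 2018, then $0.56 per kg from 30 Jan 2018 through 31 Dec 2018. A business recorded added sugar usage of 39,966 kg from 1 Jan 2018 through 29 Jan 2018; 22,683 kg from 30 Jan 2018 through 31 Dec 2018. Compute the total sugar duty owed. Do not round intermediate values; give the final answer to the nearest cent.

$29088.54

1 Jan – 29 Jan 2018: 39,966 kg at $0.41/kg → $16386.06
30 Jan – 31 Dec 2018: 22,683 kg at $0.56/kg → $12702.48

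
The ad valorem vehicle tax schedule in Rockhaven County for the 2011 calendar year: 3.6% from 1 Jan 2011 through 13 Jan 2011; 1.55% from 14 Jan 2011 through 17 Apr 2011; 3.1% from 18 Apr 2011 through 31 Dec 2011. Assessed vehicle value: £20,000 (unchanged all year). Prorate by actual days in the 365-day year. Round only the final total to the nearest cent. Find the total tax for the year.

£543.73

1 Jan – 13 Jan 2011: 13 days at 3.6% → £20,000 × 3.6% × 13/365 = £25.6438
14 Jan – 17 Apr 2011: 94 days at 1.55% → £20,000 × 1.55% × 94/365 = £79.8356
18 Apr – 31 Dec 2011: 258 days at 3.1% → £20,000 × 3.1% × 258/365 = £438.2466
Total = £543.7260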